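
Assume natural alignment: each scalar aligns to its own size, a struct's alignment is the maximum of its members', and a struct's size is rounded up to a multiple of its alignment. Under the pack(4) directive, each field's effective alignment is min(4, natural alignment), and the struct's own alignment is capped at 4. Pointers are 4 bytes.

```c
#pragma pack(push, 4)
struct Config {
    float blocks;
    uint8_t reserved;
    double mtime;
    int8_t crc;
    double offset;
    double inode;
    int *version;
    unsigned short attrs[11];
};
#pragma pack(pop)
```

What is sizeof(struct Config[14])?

896

blocks at 0 (size 4, align 4) → ends 4
reserved at 4 (size 1, align 1) → ends 5
pad 3 to align 4 for mtime
mtime at 8 (size 8, align 4) → ends 16
crc at 16 (size 1, align 1) → ends 17
pad 3 to align 4 for offset
offset at 20 (size 8, align 4) → ends 28
inode at 28 (size 8, align 4) → ends 36
version at 36 (size 4, align 4) → ends 40
attrs at 40 (size 22, align 2) → ends 62
tail pad 2 to reach multiple of 4
total 64 bytes, alignment 4
array of 14: 14 × 64 = 896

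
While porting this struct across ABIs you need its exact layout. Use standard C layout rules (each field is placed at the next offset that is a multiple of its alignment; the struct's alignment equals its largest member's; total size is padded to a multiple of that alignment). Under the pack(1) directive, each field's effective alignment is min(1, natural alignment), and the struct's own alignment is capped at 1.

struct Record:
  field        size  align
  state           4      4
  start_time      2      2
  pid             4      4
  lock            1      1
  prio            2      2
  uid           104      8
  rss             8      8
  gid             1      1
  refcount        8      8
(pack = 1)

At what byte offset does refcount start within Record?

126

@0: state [4B, align 1] → 4
@4: start_time [2B, align 1] → 6
@6: pid [4B, align 1] → 10
@10: lock [1B, align 1] → 11
@11: prio [2B, align 1] → 13
@13: uid [104B, align 1] → 117
@117: rss [8B, align 1] → 125
@125: gid [1B, align 1] → 126
@126: refcount [8B, align 1] → 134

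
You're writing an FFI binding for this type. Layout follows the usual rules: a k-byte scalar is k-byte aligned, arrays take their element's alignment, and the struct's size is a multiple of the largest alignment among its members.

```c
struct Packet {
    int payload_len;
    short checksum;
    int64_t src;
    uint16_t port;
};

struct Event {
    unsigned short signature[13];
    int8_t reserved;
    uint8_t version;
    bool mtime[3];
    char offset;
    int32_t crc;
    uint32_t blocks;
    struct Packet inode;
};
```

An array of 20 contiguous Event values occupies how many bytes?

Packet: @0: payload_len [4B, align 4] → 4; @4: checksum [2B, align 2] → 6; +2 pad (align 8); @8: src [8B, align 8] → 16; @16: port [2B, align 2] → 18; +6 tail pad (align 8); size 24, align 8
@0: signature [26B, align 2] → 26
@26: reserved [1B, align 1] → 27
@27: version [1B, align 1] → 28
@28: mtime [3B, align 1] → 31
@31: offset [1B, align 1] → 32
@32: crc [4B, align 4] → 36
@36: blocks [4B, align 4] → 40
@40: inode [24B, align 8] → 64
size 64, align 8
array of 20: 20 × 64 = 1280

1280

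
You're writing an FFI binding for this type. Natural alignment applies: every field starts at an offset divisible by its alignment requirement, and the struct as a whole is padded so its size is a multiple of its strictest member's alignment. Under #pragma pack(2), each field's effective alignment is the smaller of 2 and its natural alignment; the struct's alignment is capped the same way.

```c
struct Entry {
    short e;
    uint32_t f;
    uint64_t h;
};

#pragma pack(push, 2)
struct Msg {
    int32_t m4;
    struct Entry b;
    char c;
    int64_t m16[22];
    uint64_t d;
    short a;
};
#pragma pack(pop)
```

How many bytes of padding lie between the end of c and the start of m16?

1

Entry: @0: e [2B, align 2] → 2; +2 pad (align 4); @4: f [4B, align 4] → 8; @8: h [8B, align 8] → 16; size 16, align 8
@0: m4 [4B, align 2] → 4
@4: b [16B, align 2] → 20
@20: c [1B, align 1] → 21
+1 pad (align 2)
@22: m16 [176B, align 2] → 198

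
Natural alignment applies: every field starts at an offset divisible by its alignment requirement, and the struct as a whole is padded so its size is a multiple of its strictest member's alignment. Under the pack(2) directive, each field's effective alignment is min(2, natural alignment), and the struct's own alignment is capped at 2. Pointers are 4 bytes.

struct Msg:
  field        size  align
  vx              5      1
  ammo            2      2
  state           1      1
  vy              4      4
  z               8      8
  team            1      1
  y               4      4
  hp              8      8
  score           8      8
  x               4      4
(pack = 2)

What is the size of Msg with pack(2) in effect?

0..5  vx  (5B, 1-aligned)
5..6  -- padding (1B)
6..8  ammo  (2B, 2-aligned)
8..9  state  (1B, 1-aligned)
9..10  -- padding (1B)
10..14  vy  (4B, 2-aligned)
14..22  z  (8B, 2-aligned)
22..23  team  (1B, 1-aligned)
23..24  -- padding (1B)
24..28  y  (4B, 2-aligned)
28..36  hp  (8B, 2-aligned)
36..44  score  (8B, 2-aligned)
44..48  x  (4B, 2-aligned)
sizeof = 48, alignof = 2

48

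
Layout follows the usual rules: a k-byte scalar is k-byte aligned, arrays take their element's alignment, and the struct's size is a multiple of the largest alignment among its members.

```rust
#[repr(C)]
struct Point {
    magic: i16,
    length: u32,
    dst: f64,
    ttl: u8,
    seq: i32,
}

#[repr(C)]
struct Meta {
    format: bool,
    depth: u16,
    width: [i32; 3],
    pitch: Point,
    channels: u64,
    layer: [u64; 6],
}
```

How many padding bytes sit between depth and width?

Point: magic at 0 (size 2, align 2) → ends 2; pad 2 to align 4 for length; length at 4 (size 4, align 4) → ends 8; dst at 8 (size 8, align 8) → ends 16; ttl at 16 (size 1, align 1) → ends 17; pad 3 to align 4 for seq; seq at 20 (size 4, align 4) → ends 24; total 24 bytes, alignment 8
format at 0 (size 1, align 1) → ends 1
pad 1 to align 2 for depth
depth at 2 (size 2, align 2) → ends 4
width at 4 (size 12, align 4) → ends 16

0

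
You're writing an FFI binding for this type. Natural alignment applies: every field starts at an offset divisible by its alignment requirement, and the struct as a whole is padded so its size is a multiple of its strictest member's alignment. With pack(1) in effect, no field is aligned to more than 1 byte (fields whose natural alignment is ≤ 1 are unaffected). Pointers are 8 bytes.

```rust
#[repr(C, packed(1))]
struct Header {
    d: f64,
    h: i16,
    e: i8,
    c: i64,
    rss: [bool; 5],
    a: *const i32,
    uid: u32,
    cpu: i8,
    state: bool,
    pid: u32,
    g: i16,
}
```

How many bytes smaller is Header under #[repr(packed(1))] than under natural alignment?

natural layout:
  d at 0 (size 8, align 8) → ends 8
  h at 8 (size 2, align 2) → ends 10
  e at 10 (size 1, align 1) → ends 11
  pad 5 to align 8 for c
  c at 16 (size 8, align 8) → ends 24
  rss at 24 (size 5, align 1) → ends 29
  pad 3 to align 8 for a
  a at 32 (size 8, align 8) → ends 40
  uid at 40 (size 4, align 4) → ends 44
  cpu at 44 (size 1, align 1) → ends 45
  state at 45 (size 1, align 1) → ends 46
  pad 2 to align 4 for pid
  pid at 48 (size 4, align 4) → ends 52
  g at 52 (size 2, align 2) → ends 54
  tail pad 2 to reach multiple of 8
  total 56 bytes, alignment 8
packed(1) layout:
  d at 0 (size 8, align 1) → ends 8
  h at 8 (size 2, align 1) → ends 10
  e at 10 (size 1, align 1) → ends 11
  c at 11 (size 8, align 1) → ends 19
  rss at 19 (size 5, align 1) → ends 24
  a at 24 (size 8, align 1) → ends 32
  uid at 32 (size 4, align 1) → ends 36
  cpu at 36 (size 1, align 1) → ends 37
  state at 37 (size 1, align 1) → ends 38
  pid at 38 (size 4, align 1) → ends 42
  g at 42 (size 2, align 1) → ends 44
  total 44 bytes, alignment 1
56 − 44 = 12

12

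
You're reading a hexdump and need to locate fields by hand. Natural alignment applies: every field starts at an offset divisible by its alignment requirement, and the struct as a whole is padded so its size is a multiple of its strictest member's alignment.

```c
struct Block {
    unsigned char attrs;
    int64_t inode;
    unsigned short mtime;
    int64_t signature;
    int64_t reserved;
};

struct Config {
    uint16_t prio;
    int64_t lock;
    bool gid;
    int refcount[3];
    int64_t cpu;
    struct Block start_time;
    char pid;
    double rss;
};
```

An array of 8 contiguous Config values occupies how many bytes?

Block: attrs at 0 (size 1, align 1) → ends 1; pad 7 to align 8 for inode; inode at 8 (size 8, align 8) → ends 16; mtime at 16 (size 2, align 2) → ends 18; pad 6 to align 8 for signature; signature at 24 (size 8, align 8) → ends 32; reserved at 32 (size 8, align 8) → ends 40; total 40 bytes, alignment 8
prio at 0 (size 2, align 2) → ends 2
pad 6 to align 8 for lock
lock at 8 (size 8, align 8) → ends 16
gid at 16 (size 1, align 1) → ends 17
pad 3 to align 4 for refcount
refcount at 20 (size 12, align 4) → ends 32
cpu at 32 (size 8, align 8) → ends 40
start_time at 40 (size 40, align 8) → ends 80
pid at 80 (size 1, align 1) → ends 81
pad 7 to align 8 for rss
rss at 88 (size 8, align 8) → ends 96
total 96 bytes, alignment 8
array of 8: 8 × 96 = 768

768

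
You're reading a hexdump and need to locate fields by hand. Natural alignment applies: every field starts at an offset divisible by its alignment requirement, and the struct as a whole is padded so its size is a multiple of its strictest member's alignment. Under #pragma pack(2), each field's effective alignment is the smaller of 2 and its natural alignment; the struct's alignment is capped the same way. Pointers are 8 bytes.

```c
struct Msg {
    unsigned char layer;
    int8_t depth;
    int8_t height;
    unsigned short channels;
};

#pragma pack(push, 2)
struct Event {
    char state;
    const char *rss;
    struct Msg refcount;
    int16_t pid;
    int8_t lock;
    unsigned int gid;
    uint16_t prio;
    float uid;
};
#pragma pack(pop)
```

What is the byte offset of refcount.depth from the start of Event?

Msg: layer at 0 (size 1, align 1) → ends 1; depth at 1 (size 1, align 1) → ends 2; height at 2 (size 1, align 1) → ends 3; pad 1 to align 2 for channels; channels at 4 (size 2, align 2) → ends 6; total 6 bytes, alignment 2
state at 0 (size 1, align 1) → ends 1
pad 1 to align 2 for rss
rss at 2 (size 8, align 2) → ends 10
refcount at 10 (size 6, align 2) → ends 16
within Msg: depth at 1
10 + 1 = 11

11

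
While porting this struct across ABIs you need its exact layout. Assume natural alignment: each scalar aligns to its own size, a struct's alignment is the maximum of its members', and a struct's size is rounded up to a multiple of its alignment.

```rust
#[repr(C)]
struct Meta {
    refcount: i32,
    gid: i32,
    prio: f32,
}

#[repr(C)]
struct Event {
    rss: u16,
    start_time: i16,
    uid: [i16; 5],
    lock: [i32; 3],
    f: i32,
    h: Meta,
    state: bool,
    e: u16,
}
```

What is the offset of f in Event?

28

Meta: refcount at 0 (size 4, align 4) → ends 4; gid at 4 (size 4, align 4) → ends 8; prio at 8 (size 4, align 4) → ends 12; total 12 bytes, alignment 4
rss at 0 (size 2, align 2) → ends 2
start_time at 2 (size 2, align 2) → ends 4
uid at 4 (size 10, align 2) → ends 14
pad 2 to align 4 for lock
lock at 16 (size 12, align 4) → ends 28
f at 28 (size 4, align 4) → ends 32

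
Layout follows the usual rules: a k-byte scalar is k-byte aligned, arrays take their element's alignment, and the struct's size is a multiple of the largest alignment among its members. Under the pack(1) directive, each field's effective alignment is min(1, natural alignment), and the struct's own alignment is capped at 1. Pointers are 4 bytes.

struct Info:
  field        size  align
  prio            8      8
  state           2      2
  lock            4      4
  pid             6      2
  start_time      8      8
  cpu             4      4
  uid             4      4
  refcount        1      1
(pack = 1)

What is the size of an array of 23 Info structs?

@0: prio [8B, align 1] → 8
@8: state [2B, align 1] → 10
@10: lock [4B, align 1] → 14
@14: pid [6B, align 1] → 20
@20: start_time [8B, align 1] → 28
@28: cpu [4B, align 1] → 32
@32: uid [4B, align 1] → 36
@36: refcount [1B, align 1] → 37
size 37, align 1
array of 23: 23 × 37 = 851

851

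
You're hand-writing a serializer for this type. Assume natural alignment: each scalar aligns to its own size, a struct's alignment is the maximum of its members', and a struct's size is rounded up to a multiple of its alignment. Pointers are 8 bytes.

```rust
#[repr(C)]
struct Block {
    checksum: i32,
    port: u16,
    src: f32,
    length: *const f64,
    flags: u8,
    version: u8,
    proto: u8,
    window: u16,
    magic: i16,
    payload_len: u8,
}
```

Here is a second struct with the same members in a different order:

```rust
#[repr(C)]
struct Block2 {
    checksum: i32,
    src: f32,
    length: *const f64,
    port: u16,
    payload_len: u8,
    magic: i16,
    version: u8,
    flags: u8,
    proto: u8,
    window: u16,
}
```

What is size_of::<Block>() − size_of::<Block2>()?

8

0..4  checksum  (4B, 4-aligned)
4..6  port  (2B, 2-aligned)
6..8  -- padding (2B)
8..12  src  (4B, 4-aligned)
12..16  -- padding (4B)
16..24  length  (8B, 8-aligned)
24..25  flags  (1B, 1-aligned)
25..26  version  (1B, 1-aligned)
26..27  proto  (1B, 1-aligned)
27..28  -- padding (1B)
28..30  window  (2B, 2-aligned)
30..32  magic  (2B, 2-aligned)
32..33  payload_len  (1B, 1-aligned)
33..40  -- tail padding (7B)
sizeof = 40, alignof = 8
— Block2 —
0..4  checksum  (4B, 4-aligned)
4..8  src  (4B, 4-aligned)
8..16  length  (8B, 8-aligned)
16..18  port  (2B, 2-aligned)
18..19  payload_len  (1B, 1-aligned)
19..20  -- padding (1B)
20..22  magic  (2B, 2-aligned)
22..23  version  (1B, 1-aligned)
23..24  flags  (1B, 1-aligned)
24..25  proto  (1B, 1-aligned)
25..26  -- padding (1B)
26..28  window  (2B, 2-aligned)
28..32  -- tail padding (4B)
sizeof = 32, alignof = 8
40 − 32 = 8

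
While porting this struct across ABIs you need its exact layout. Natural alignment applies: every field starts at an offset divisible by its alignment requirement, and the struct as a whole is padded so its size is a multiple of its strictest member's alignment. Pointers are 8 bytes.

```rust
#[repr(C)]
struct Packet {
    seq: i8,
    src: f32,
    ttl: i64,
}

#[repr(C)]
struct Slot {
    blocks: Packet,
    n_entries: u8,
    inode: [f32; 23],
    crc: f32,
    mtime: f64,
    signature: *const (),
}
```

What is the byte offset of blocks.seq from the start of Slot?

Packet: 0..1  seq  (1B, 1-aligned); 1..4  -- padding (3B); 4..8  src  (4B, 4-aligned); 8..16  ttl  (8B, 8-aligned); sizeof = 16, alignof = 8
0..16  blocks  (16B, 8-aligned)
within Packet: seq at 0
0 + 0 = 0

0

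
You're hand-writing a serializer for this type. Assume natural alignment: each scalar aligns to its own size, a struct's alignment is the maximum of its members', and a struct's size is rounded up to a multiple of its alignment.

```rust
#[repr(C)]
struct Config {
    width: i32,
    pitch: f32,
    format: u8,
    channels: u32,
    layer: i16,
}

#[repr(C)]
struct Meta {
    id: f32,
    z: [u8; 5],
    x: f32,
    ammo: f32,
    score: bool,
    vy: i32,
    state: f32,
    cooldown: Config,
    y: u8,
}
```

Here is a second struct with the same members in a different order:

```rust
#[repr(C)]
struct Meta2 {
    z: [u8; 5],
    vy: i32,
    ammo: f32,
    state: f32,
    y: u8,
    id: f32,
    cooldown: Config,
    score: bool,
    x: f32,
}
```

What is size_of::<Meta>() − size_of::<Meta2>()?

0

Config: @0: width [4B, align 4] → 4; @4: pitch [4B, align 4] → 8; @8: format [1B, align 1] → 9; +3 pad (align 4); @12: channels [4B, align 4] → 16; @16: layer [2B, align 2] → 18; +2 tail pad (align 4); size 20, align 4
@0: id [4B, align 4] → 4
@4: z [5B, align 1] → 9
+3 pad (align 4)
@12: x [4B, align 4] → 16
@16: ammo [4B, align 4] → 20
@20: score [1B, align 1] → 21
+3 pad (align 4)
@24: vy [4B, align 4] → 28
@28: state [4B, align 4] → 32
@32: cooldown [20B, align 4] → 52
@52: y [1B, align 1] → 53
+3 tail pad (align 4)
size 56, align 4
— Meta2 —
@0: z [5B, align 1] → 5
+3 pad (align 4)
@8: vy [4B, align 4] → 12
@12: ammo [4B, align 4] → 16
@16: state [4B, align 4] → 20
@20: y [1B, align 1] → 21
+3 pad (align 4)
@24: id [4B, align 4] → 28
@28: cooldown [20B, align 4] → 48
@48: score [1B, align 1] → 49
+3 pad (align 4)
@52: x [4B, align 4] → 56
size 56, align 4
56 − 56 = 0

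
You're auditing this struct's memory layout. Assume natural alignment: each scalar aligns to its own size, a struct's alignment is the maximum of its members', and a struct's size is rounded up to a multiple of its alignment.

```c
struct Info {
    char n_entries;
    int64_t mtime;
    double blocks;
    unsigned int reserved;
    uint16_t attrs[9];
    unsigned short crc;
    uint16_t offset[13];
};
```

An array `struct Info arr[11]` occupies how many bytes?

880

n_entries at 0 (size 1, align 1) → ends 1
pad 7 to align 8 for mtime
mtime at 8 (size 8, align 8) → ends 16
blocks at 16 (size 8, align 8) → ends 24
reserved at 24 (size 4, align 4) → ends 28
attrs at 28 (size 18, align 2) → ends 46
crc at 46 (size 2, align 2) → ends 48
offset at 48 (size 26, align 2) → ends 74
tail pad 6 to reach multiple of 8
total 80 bytes, alignment 8
array of 11: 11 × 80 = 880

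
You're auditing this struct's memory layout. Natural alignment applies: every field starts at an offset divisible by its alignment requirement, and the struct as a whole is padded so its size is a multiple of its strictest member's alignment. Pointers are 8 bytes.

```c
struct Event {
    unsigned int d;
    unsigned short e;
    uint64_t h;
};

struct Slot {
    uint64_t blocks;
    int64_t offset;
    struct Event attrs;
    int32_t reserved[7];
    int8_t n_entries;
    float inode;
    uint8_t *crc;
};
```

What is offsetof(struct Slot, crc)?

Event: 0..4  d  (4B, 4-aligned); 4..6  e  (2B, 2-aligned); 6..8  -- padding (2B); 8..16  h  (8B, 8-aligned); sizeof = 16, alignof = 8
0..8  blocks  (8B, 8-aligned)
8..16  offset  (8B, 8-aligned)
16..32  attrs  (16B, 8-aligned)
32..60  reserved  (28B, 4-aligned)
60..61  n_entries  (1B, 1-aligned)
61..64  -- padding (3B)
64..68  inode  (4B, 4-aligned)
68..72  -- padding (4B)
72..80  crc  (8B, 8-aligned)

72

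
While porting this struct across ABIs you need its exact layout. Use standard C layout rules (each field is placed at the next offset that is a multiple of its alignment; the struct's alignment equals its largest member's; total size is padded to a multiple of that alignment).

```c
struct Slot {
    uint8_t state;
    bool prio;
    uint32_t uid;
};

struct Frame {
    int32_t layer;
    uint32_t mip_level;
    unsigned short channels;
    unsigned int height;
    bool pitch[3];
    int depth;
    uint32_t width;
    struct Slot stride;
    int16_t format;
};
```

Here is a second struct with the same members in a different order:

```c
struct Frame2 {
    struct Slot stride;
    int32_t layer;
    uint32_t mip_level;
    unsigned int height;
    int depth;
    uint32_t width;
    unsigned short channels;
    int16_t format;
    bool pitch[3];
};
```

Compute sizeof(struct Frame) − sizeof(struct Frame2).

4

Slot: 0..1  state  (1B, 1-aligned); 1..2  prio  (1B, 1-aligned); 2..4  -- padding (2B); 4..8  uid  (4B, 4-aligned); sizeof = 8, alignof = 4
0..4  layer  (4B, 4-aligned)
4..8  mip_level  (4B, 4-aligned)
8..10  channels  (2B, 2-aligned)
10..12  -- padding (2B)
12..16  height  (4B, 4-aligned)
16..19  pitch  (3B, 1-aligned)
19..20  -- padding (1B)
20..24  depth  (4B, 4-aligned)
24..28  width  (4B, 4-aligned)
28..36  stride  (8B, 4-aligned)
36..38  format  (2B, 2-aligned)
38..40  -- tail padding (2B)
sizeof = 40, alignof = 4
— Frame2 —
0..8  stride  (8B, 4-aligned)
8..12  layer  (4B, 4-aligned)
12..16  mip_level  (4B, 4-aligned)
16..20  height  (4B, 4-aligned)
20..24  depth  (4B, 4-aligned)
24..28  width  (4B, 4-aligned)
28..30  channels  (2B, 2-aligned)
30..32  format  (2B, 2-aligned)
32..35  pitch  (3B, 1-aligned)
35..36  -- tail padding (1B)
sizeof = 36, alignof = 4
40 − 36 = 4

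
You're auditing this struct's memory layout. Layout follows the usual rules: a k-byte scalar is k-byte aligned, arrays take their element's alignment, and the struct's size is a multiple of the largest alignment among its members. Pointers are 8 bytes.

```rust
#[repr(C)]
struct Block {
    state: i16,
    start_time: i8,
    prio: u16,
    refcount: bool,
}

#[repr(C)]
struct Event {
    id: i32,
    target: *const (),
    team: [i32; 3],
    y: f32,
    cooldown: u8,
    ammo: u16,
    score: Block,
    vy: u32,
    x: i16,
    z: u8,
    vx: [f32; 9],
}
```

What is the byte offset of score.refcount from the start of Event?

42

Block: state at 0 (size 2, align 2) → ends 2; start_time at 2 (size 1, align 1) → ends 3; pad 1 to align 2 for prio; prio at 4 (size 2, align 2) → ends 6; refcount at 6 (size 1, align 1) → ends 7; tail pad 1 to reach multiple of 2; total 8 bytes, alignment 2
id at 0 (size 4, align 4) → ends 4
pad 4 to align 8 for target
target at 8 (size 8, align 8) → ends 16
team at 16 (size 12, align 4) → ends 28
y at 28 (size 4, align 4) → ends 32
cooldown at 32 (size 1, align 1) → ends 33
pad 1 to align 2 for ammo
ammo at 34 (size 2, align 2) → ends 36
score at 36 (size 8, align 2) → ends 44
within Block: refcount at 6
36 + 6 = 42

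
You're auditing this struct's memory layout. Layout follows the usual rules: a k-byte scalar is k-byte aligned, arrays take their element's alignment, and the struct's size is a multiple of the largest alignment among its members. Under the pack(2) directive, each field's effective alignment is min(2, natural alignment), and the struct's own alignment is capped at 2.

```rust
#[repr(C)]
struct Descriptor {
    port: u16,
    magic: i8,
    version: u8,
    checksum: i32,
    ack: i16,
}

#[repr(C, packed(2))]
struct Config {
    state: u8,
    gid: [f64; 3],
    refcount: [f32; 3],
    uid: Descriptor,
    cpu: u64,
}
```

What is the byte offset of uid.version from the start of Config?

41

Descriptor: @0: port [2B, align 2] → 2; @2: magic [1B, align 1] → 3; @3: version [1B, align 1] → 4; @4: checksum [4B, align 4] → 8; @8: ack [2B, align 2] → 10; +2 tail pad (align 4); size 12, align 4
@0: state [1B, align 1] → 1
+1 pad (align 2)
@2: gid [24B, align 2] → 26
@26: refcount [12B, align 2] → 38
@38: uid [12B, align 2] → 50
within Descriptor: version at 3
38 + 3 = 41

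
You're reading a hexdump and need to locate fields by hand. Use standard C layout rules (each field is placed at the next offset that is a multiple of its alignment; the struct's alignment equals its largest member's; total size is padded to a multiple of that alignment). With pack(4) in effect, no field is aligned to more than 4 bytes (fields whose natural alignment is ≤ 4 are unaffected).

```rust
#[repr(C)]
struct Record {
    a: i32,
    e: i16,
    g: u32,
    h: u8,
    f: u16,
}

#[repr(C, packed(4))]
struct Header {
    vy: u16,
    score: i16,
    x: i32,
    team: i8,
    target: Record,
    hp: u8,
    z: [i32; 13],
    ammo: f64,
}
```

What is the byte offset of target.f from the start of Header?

26

Record: @0: a [4B, align 4] → 4; @4: e [2B, align 2] → 6; +2 pad (align 4); @8: g [4B, align 4] → 12; @12: h [1B, align 1] → 13; +1 pad (align 2); @14: f [2B, align 2] → 16; size 16, align 4
@0: vy [2B, align 2] → 2
@2: score [2B, align 2] → 4
@4: x [4B, align 4] → 8
@8: team [1B, align 1] → 9
+3 pad (align 4)
@12: target [16B, align 4] → 28
within Record: f at 14
12 + 14 = 26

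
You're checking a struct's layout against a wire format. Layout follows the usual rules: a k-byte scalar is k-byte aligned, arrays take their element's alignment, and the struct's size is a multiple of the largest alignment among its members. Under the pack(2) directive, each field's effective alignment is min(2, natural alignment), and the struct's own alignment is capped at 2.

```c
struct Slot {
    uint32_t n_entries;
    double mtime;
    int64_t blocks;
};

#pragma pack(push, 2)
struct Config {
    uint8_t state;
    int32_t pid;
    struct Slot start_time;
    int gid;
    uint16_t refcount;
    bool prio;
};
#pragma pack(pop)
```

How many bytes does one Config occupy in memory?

38

Slot: @0: n_entries [4B, align 4] → 4; +4 pad (align 8); @8: mtime [8B, align 8] → 16; @16: blocks [8B, align 8] → 24; size 24, align 8
@0: state [1B, align 1] → 1
+1 pad (align 2)
@2: pid [4B, align 2] → 6
@6: start_time [24B, align 2] → 30
@30: gid [4B, align 2] → 34
@34: refcount [2B, align 2] → 36
@36: prio [1B, align 1] → 37
+1 tail pad (align 2)
size 38, align 2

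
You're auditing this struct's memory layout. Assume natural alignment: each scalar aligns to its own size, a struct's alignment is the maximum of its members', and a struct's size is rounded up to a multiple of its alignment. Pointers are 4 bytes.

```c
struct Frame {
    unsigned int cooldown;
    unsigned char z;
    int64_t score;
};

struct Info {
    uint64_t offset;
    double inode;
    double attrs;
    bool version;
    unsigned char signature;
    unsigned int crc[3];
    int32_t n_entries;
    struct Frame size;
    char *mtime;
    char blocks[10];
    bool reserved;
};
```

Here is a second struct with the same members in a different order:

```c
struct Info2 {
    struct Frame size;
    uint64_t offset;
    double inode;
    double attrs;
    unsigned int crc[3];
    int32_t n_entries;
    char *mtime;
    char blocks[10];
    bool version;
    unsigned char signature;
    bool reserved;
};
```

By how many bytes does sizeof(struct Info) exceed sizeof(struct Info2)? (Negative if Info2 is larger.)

Frame: cooldown at 0 (size 4, align 4) → ends 4; z at 4 (size 1, align 1) → ends 5; pad 3 to align 8 for score; score at 8 (size 8, align 8) → ends 16; total 16 bytes, alignment 8
offset at 0 (size 8, align 8) → ends 8
inode at 8 (size 8, align 8) → ends 16
attrs at 16 (size 8, align 8) → ends 24
version at 24 (size 1, align 1) → ends 25
signature at 25 (size 1, align 1) → ends 26
pad 2 to align 4 for crc
crc at 28 (size 12, align 4) → ends 40
n_entries at 40 (size 4, align 4) → ends 44
pad 4 to align 8 for size
size at 48 (size 16, align 8) → ends 64
mtime at 64 (size 4, align 4) → ends 68
blocks at 68 (size 10, align 1) → ends 78
reserved at 78 (size 1, align 1) → ends 79
tail pad 1 to reach multiple of 8
total 80 bytes, alignment 8
— Info2 —
size at 0 (size 16, align 8) → ends 16
offset at 16 (size 8, align 8) → ends 24
inode at 24 (size 8, align 8) → ends 32
attrs at 32 (size 8, align 8) → ends 40
crc at 40 (size 12, align 4) → ends 52
n_entries at 52 (size 4, align 4) → ends 56
mtime at 56 (size 4, align 4) → ends 60
blocks at 60 (size 10, align 1) → ends 70
version at 70 (size 1, align 1) → ends 71
signature at 71 (size 1, align 1) → ends 72
reserved at 72 (size 1, align 1) → ends 73
tail pad 7 to reach multiple of 8
total 80 bytes, alignment 8
80 − 80 = 0

0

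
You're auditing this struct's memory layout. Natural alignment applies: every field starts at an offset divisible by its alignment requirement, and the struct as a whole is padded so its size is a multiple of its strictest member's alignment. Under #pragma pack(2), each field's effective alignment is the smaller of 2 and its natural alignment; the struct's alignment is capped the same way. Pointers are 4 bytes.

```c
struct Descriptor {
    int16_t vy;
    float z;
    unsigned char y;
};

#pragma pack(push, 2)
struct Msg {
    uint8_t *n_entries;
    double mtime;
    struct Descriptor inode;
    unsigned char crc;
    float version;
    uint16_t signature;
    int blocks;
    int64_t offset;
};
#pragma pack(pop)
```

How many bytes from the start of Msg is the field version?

26

Descriptor: @0: vy [2B, align 2] → 2; +2 pad (align 4); @4: z [4B, align 4] → 8; @8: y [1B, align 1] → 9; +3 tail pad (align 4); size 12, align 4
@0: n_entries [4B, align 2] → 4
@4: mtime [8B, align 2] → 12
@12: inode [12B, align 2] → 24
@24: crc [1B, align 1] → 25
+1 pad (align 2)
@26: version [4B, align 2] → 30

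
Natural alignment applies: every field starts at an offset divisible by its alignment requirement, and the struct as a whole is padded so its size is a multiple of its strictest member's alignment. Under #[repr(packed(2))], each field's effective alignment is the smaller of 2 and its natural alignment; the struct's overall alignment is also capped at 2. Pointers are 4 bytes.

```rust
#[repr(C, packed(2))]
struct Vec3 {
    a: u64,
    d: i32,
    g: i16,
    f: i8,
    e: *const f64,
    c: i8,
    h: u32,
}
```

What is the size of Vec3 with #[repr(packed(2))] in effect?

0..8  a  (8B, 2-aligned)
8..12  d  (4B, 2-aligned)
12..14  g  (2B, 2-aligned)
14..15  f  (1B, 1-aligned)
15..16  -- padding (1B)
16..20  e  (4B, 2-aligned)
20..21  c  (1B, 1-aligned)
21..22  -- padding (1B)
22..26  h  (4B, 2-aligned)
sizeof = 26, alignof = 2

26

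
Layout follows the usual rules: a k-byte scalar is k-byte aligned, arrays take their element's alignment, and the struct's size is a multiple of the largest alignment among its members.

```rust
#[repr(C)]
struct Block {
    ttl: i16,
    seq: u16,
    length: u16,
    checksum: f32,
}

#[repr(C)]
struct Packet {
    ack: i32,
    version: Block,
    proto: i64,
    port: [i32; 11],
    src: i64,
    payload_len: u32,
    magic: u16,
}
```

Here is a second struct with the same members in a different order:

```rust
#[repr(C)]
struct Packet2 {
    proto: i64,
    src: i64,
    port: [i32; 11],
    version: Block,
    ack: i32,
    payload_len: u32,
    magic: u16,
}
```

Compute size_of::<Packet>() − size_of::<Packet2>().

0

Block: 0..2  ttl  (2B, 2-aligned); 2..4  seq  (2B, 2-aligned); 4..6  length  (2B, 2-aligned); 6..8  -- padding (2B); 8..12  checksum  (4B, 4-aligned); sizeof = 12, alignof = 4
0..4  ack  (4B, 4-aligned)
4..16  version  (12B, 4-aligned)
16..24  proto  (8B, 8-aligned)
24..68  port  (44B, 4-aligned)
68..72  -- padding (4B)
72..80  src  (8B, 8-aligned)
80..84  payload_len  (4B, 4-aligned)
84..86  magic  (2B, 2-aligned)
86..88  -- tail padding (2B)
sizeof = 88, alignof = 8
— Packet2 —
0..8  proto  (8B, 8-aligned)
8..16  src  (8B, 8-aligned)
16..60  port  (44B, 4-aligned)
60..72  version  (12B, 4-aligned)
72..76  ack  (4B, 4-aligned)
76..80  payload_len  (4B, 4-aligned)
80..82  magic  (2B, 2-aligned)
82..88  -- tail padding (6B)
sizeof = 88, alignof = 8
88 − 88 = 0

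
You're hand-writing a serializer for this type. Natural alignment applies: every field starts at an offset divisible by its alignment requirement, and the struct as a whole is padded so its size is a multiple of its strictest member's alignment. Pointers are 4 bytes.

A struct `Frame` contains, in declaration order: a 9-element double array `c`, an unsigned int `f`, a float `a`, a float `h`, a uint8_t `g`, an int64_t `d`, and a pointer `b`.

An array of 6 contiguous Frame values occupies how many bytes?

c at 0 (size 72, align 8) → ends 72
f at 72 (size 4, align 4) → ends 76
a at 76 (size 4, align 4) → ends 80
h at 80 (size 4, align 4) → ends 84
g at 84 (size 1, align 1) → ends 85
pad 3 to align 8 for d
d at 88 (size 8, align 8) → ends 96
b at 96 (size 4, align 4) → ends 100
tail pad 4 to reach multiple of 8
total 104 bytes, alignment 8
array of 6: 6 × 104 = 624

624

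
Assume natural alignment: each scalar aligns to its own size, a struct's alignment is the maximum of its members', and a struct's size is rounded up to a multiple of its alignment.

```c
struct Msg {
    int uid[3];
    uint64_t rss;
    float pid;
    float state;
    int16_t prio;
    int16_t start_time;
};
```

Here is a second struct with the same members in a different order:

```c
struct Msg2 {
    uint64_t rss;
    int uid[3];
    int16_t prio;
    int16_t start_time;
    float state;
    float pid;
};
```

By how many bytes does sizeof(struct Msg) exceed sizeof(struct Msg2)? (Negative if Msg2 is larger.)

0..12  uid  (12B, 4-aligned)
12..16  -- padding (4B)
16..24  rss  (8B, 8-aligned)
24..28  pid  (4B, 4-aligned)
28..32  state  (4B, 4-aligned)
32..34  prio  (2B, 2-aligned)
34..36  start_time  (2B, 2-aligned)
36..40  -- tail padding (4B)
sizeof = 40, alignof = 8
— Msg2 —
0..8  rss  (8B, 8-aligned)
8..20  uid  (12B, 4-aligned)
20..22  prio  (2B, 2-aligned)
22..24  start_time  (2B, 2-aligned)
24..28  state  (4B, 4-aligned)
28..32  pid  (4B, 4-aligned)
sizeof = 32, alignof = 8
40 − 32 = 8

8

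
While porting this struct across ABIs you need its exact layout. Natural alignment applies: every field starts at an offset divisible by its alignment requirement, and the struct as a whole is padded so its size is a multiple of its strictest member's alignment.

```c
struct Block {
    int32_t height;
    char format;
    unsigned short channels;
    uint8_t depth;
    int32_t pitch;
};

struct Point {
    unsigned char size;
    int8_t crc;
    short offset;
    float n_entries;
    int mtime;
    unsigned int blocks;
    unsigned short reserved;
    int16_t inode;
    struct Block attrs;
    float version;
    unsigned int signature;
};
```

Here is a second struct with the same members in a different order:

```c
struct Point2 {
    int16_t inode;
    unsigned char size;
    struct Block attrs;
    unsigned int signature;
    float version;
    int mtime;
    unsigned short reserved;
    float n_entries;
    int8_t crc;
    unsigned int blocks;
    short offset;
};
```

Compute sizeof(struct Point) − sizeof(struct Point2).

-8

Block: height at 0 (size 4, align 4) → ends 4; format at 4 (size 1, align 1) → ends 5; pad 1 to align 2 for channels; channels at 6 (size 2, align 2) → ends 8; depth at 8 (size 1, align 1) → ends 9; pad 3 to align 4 for pitch; pitch at 12 (size 4, align 4) → ends 16; total 16 bytes, alignment 4
size at 0 (size 1, align 1) → ends 1
crc at 1 (size 1, align 1) → ends 2
offset at 2 (size 2, align 2) → ends 4
n_entries at 4 (size 4, align 4) → ends 8
mtime at 8 (size 4, align 4) → ends 12
blocks at 12 (size 4, align 4) → ends 16
reserved at 16 (size 2, align 2) → ends 18
inode at 18 (size 2, align 2) → ends 20
attrs at 20 (size 16, align 4) → ends 36
version at 36 (size 4, align 4) → ends 40
signature at 40 (size 4, align 4) → ends 44
total 44 bytes, alignment 4
— Point2 —
inode at 0 (size 2, align 2) → ends 2
size at 2 (size 1, align 1) → ends 3
pad 1 to align 4 for attrs
attrs at 4 (size 16, align 4) → ends 20
signature at 20 (size 4, align 4) → ends 24
version at 24 (size 4, align 4) → ends 28
mtime at 28 (size 4, align 4) → ends 32
reserved at 32 (size 2, align 2) → ends 34
pad 2 to align 4 for n_entries
n_entries at 36 (size 4, align 4) → ends 40
crc at 40 (size 1, align 1) → ends 41
pad 3 to align 4 for blocks
blocks at 44 (size 4, align 4) → ends 48
offset at 48 (size 2, align 2) → ends 50
tail pad 2 to reach multiple of 4
total 52 bytes, alignment 4
44 − 52 = -8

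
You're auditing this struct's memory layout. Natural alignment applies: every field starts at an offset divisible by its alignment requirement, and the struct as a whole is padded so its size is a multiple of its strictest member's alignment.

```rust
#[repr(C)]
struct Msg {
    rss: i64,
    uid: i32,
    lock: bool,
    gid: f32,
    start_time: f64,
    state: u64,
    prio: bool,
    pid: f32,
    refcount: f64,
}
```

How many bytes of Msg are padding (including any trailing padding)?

rss at 0 (size 8, align 8) → ends 8
uid at 8 (size 4, align 4) → ends 12
lock at 12 (size 1, align 1) → ends 13
pad 3 to align 4 for gid
gid at 16 (size 4, align 4) → ends 20
pad 4 to align 8 for start_time
start_time at 24 (size 8, align 8) → ends 32
state at 32 (size 8, align 8) → ends 40
prio at 40 (size 1, align 1) → ends 41
pad 3 to align 4 for pid
pid at 44 (size 4, align 4) → ends 48
refcount at 48 (size 8, align 8) → ends 56
total 56 bytes, alignment 8
data bytes 46, size 56 → padding 10

10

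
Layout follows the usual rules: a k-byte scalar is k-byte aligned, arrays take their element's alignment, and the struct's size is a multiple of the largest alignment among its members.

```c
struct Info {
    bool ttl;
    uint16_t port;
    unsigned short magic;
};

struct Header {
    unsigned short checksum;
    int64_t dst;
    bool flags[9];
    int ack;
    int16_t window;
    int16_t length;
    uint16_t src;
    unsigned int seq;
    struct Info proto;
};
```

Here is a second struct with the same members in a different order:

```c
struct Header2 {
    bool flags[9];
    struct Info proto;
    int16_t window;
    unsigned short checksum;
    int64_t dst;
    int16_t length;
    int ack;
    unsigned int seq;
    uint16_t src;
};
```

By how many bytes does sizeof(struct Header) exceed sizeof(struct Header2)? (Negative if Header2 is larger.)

8

Info: ttl at 0 (size 1, align 1) → ends 1; pad 1 to align 2 for port; port at 2 (size 2, align 2) → ends 4; magic at 4 (size 2, align 2) → ends 6; total 6 bytes, alignment 2
checksum at 0 (size 2, align 2) → ends 2
pad 6 to align 8 for dst
dst at 8 (size 8, align 8) → ends 16
flags at 16 (size 9, align 1) → ends 25
pad 3 to align 4 for ack
ack at 28 (size 4, align 4) → ends 32
window at 32 (size 2, align 2) → ends 34
length at 34 (size 2, align 2) → ends 36
src at 36 (size 2, align 2) → ends 38
pad 2 to align 4 for seq
seq at 40 (size 4, align 4) → ends 44
proto at 44 (size 6, align 2) → ends 50
tail pad 6 to reach multiple of 8
total 56 bytes, alignment 8
— Header2 —
flags at 0 (size 9, align 1) → ends 9
pad 1 to align 2 for proto
proto at 10 (size 6, align 2) → ends 16
window at 16 (size 2, align 2) → ends 18
checksum at 18 (size 2, align 2) → ends 20
pad 4 to align 8 for dst
dst at 24 (size 8, align 8) → ends 32
length at 32 (size 2, align 2) → ends 34
pad 2 to align 4 for ack
ack at 36 (size 4, align 4) → ends 40
seq at 40 (size 4, align 4) → ends 44
src at 44 (size 2, align 2) → ends 46
tail pad 2 to reach multiple of 8
total 48 bytes, alignment 8
56 − 48 = 8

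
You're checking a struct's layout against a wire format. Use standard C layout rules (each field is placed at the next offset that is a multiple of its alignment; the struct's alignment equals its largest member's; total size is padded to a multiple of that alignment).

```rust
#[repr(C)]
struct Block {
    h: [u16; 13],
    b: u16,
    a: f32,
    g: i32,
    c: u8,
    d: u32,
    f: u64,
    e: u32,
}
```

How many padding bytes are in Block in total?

11

h at 0 (size 26, align 2) → ends 26
b at 26 (size 2, align 2) → ends 28
a at 28 (size 4, align 4) → ends 32
g at 32 (size 4, align 4) → ends 36
c at 36 (size 1, align 1) → ends 37
pad 3 to align 4 for d
d at 40 (size 4, align 4) → ends 44
pad 4 to align 8 for f
f at 48 (size 8, align 8) → ends 56
e at 56 (size 4, align 4) → ends 60
tail pad 4 to reach multiple of 8
total 64 bytes, alignment 8
data bytes 53, size 64 → padding 11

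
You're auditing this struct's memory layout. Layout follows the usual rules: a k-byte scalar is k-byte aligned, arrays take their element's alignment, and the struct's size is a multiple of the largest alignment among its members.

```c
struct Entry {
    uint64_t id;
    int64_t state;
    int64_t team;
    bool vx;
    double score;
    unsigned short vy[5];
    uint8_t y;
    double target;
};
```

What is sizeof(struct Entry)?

id at 0 (size 8, align 8) → ends 8
state at 8 (size 8, align 8) → ends 16
team at 16 (size 8, align 8) → ends 24
vx at 24 (size 1, align 1) → ends 25
pad 7 to align 8 for score
score at 32 (size 8, align 8) → ends 40
vy at 40 (size 10, align 2) → ends 50
y at 50 (size 1, align 1) → ends 51
pad 5 to align 8 for target
target at 56 (size 8, align 8) → ends 64
total 64 bytes, alignment 8

64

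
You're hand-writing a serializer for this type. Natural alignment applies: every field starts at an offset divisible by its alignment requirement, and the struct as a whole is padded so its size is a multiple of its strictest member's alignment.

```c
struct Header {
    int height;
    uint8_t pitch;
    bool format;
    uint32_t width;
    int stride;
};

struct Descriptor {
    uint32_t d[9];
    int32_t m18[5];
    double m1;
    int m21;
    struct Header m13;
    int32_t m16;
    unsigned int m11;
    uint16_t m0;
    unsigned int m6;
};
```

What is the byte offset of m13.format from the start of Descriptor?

73

Header: 0..4  height  (4B, 4-aligned); 4..5  pitch  (1B, 1-aligned); 5..6  format  (1B, 1-aligned); 6..8  -- padding (2B); 8..12  width  (4B, 4-aligned); 12..16  stride  (4B, 4-aligned); sizeof = 16, alignof = 4
0..36  d  (36B, 4-aligned)
36..56  m18  (20B, 4-aligned)
56..64  m1  (8B, 8-aligned)
64..68  m21  (4B, 4-aligned)
68..84  m13  (16B, 4-aligned)
within Header: format at 5
68 + 5 = 73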